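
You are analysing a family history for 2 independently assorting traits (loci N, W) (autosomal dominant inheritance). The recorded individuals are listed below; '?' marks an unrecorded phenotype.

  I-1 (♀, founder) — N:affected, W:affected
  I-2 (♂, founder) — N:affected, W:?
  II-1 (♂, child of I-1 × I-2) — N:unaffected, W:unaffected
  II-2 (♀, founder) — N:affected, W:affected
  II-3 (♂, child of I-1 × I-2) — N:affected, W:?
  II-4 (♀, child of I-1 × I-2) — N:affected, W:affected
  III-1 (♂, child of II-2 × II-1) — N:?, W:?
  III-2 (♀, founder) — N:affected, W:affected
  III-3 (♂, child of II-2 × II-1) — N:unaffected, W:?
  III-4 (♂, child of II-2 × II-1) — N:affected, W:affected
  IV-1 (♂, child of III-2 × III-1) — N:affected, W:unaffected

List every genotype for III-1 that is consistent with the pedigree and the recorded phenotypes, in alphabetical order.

N/I-1 aff ·: Nn
N/I-2 aff ·: Nn
N/II-1 un I-1×I-2: nn
N/II-2 aff ·: Nn
N/II-3 aff I-1×I-2: Nn|NN
N/II-4 aff I-1×I-2: Nn|NN
N/III-1 ? II-2×II-1: nn|Nn
N/III-2 aff ·: Nn|NN
N/III-3 un II-2×II-1: nn
N/III-4 aff II-2×II-1: Nn
N/IV-1 aff III-2×III-1: Nn|NN
⇒ N over [I-1,I-2,II-1,II-2,II-3,II-4,III-1,III-2,III-3,III-4,IV-1]: 24 consistent
W/I-1 aff ·: Ww
W/I-2 ? ·: ww|Ww
W/II-1 un I-1×I-2: ww
W/II-2 aff ·: Ww|WW
W/II-3 ? I-1×I-2: ww|Ww|WW
W/II-4 aff I-1×I-2: Ww|WW
W/III-1 ? II-2×II-1: ww|Ww
W/III-2 aff ·: Ww
W/III-3 ? II-2×II-1: ww|Ww
W/III-4 aff II-2×II-1: Ww
W/IV-1 un III-2×III-1: ww
⇒ W over [I-1,I-2,II-1,II-2,II-3,II-4,III-1,III-2,III-3,III-4,IV-1]: 40 consistent

III-1 ∈ {Nn Ww, Nn ww, nn Ww, nn ww}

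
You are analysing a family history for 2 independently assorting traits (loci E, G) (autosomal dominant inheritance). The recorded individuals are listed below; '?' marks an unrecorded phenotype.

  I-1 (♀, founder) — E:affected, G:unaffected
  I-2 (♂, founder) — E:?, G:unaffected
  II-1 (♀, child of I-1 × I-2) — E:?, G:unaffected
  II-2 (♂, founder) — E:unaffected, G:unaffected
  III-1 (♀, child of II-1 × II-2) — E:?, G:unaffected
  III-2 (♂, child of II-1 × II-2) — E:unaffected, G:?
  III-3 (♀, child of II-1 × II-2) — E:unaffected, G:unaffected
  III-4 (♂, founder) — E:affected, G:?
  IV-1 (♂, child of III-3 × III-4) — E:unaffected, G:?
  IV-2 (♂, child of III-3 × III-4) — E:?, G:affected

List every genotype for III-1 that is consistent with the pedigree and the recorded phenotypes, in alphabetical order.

III-1 ∈ {Ee gg, ee gg}

E/I-1 aff ·: Ee|EE
E/I-2 ? ·: ee|Ee|EE
E/II-1 ? I-1×I-2: ee|Ee
E/II-2 un ·: ee
E/III-1 ? II-1×II-2: ee|Ee
E/III-2 un II-1×II-2: ee
E/III-3 un II-1×II-2: ee
E/III-4 aff ·: Ee
E/IV-1 un III-3×III-4: ee
E/IV-2 ? III-3×III-4: ee|Ee
⇒ E over [I-1,I-2,II-1,II-2,III-1,III-2,III-3,III-4,IV-1,IV-2]: 24 consistent
G/I-1 un ·: gg
G/I-2 un ·: gg
G/II-1 un I-1×I-2: gg
G/II-2 un ·: gg
G/III-1 un II-1×II-2: gg
G/III-2 ? II-1×II-2: gg
G/III-3 un II-1×II-2: gg
G/III-4 ? ·: Gg|GG
G/IV-1 ? III-3×III-4: gg|Gg
G/IV-2 aff III-3×III-4: Gg
⇒ G over [I-1,I-2,II-1,II-2,III-1,III-2,III-3,III-4,IV-1,IV-2]: 3 consistent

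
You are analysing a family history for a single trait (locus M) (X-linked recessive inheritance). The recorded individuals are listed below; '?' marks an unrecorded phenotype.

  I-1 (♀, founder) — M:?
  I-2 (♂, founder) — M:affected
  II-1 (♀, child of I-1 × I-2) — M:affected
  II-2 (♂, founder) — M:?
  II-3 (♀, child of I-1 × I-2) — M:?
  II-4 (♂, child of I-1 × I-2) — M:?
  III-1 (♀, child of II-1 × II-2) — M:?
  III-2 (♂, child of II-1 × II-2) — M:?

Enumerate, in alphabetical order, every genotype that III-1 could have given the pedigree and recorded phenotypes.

III-1 ∈ {X^MX^m, X^mX^m}

M/I-1 ? ·: X^MX^m|X^mX^m
M/I-2 aff ·: X^mY
M/II-1 aff I-1×I-2: X^mX^m
M/II-2 ? ·: X^MY|X^mY
M/II-3 ? I-1×I-2: X^MX^m|X^mX^m
M/II-4 ? I-1×I-2: X^MY|X^mY
M/III-1 ? II-1×II-2: X^MX^m|X^mX^m
M/III-2 ? II-1×II-2: X^mY
⇒ M over [I-1,I-2,II-1,II-2,II-3,II-4,III-1,III-2]: 10 consistent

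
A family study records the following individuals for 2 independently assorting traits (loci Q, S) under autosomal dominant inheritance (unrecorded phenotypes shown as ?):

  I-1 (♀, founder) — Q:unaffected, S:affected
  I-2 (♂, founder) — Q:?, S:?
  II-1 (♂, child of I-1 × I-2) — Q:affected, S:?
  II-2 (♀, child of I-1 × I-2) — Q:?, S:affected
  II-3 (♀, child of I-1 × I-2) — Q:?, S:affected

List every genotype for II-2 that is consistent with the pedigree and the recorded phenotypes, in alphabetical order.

II-2 ∈ {Qq SS, Qq Ss, qq SS, qq Ss}

Q/I-1 un ·: qq
Q/I-2 ? ·: Qq|QQ
Q/II-1 aff I-1×I-2: Qq
Q/II-2 ? I-1×I-2: qq|Qq
Q/II-3 ? I-1×I-2: qq|Qq
⇒ Q over [I-1,I-2,II-1,II-2,II-3]: 5 consistent
S/I-1 aff ·: Ss|SS
S/I-2 ? ·: ss|Ss|SS
S/II-1 ? I-1×I-2: ss|Ss|SS
S/II-2 aff I-1×I-2: Ss|SS
S/II-3 aff I-1×I-2: Ss|SS
⇒ S over [I-1,I-2,II-1,II-2,II-3]: 32 consistent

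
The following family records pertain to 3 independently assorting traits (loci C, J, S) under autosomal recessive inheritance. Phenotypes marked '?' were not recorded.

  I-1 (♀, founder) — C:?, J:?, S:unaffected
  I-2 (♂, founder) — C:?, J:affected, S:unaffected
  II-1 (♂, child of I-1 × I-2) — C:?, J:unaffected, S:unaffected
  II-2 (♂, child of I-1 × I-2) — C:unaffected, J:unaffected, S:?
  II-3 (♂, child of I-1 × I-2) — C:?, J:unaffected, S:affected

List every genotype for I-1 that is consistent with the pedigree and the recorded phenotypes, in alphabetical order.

C/I-1 ? ·: CC|Cc|cc
C/I-2 ? ·: CC|Cc|cc
C/II-1 ? I-1×I-2: CC|Cc|cc
C/II-2 un I-1×I-2: CC|Cc
C/II-3 ? I-1×I-2: CC|Cc|cc
⇒ C over [I-1,I-2,II-1,II-2,II-3]: 45 consistent
J/I-1 ? ·: JJ|Jj
J/I-2 aff ·: jj
J/II-1 un I-1×I-2: Jj
J/II-2 un I-1×I-2: Jj
J/II-3 un I-1×I-2: Jj
⇒ J over [I-1,I-2,II-1,II-2,II-3]: 2 consistent
S/I-1 un ·: Ss
S/I-2 un ·: Ss
S/II-1 un I-1×I-2: SS|Ss
S/II-2 ? I-1×I-2: SS|Ss|ss
S/II-3 aff I-1×I-2: ss
⇒ S over [I-1,I-2,II-1,II-2,II-3]: 6 consistent

I-1 ∈ {CC JJ Ss, CC Jj Ss, Cc JJ Ss, Cc Jj Ss, cc JJ Ss, cc Jj Ss}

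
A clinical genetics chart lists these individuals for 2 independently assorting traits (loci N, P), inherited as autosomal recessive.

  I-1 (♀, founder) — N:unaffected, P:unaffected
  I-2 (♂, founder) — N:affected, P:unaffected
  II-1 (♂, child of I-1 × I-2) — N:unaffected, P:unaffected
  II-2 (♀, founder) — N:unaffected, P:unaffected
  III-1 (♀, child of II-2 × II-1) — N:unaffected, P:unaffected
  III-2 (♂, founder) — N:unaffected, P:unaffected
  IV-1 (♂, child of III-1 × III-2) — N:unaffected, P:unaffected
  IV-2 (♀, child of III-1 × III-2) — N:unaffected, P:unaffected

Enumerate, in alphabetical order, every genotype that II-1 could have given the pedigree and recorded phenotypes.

N/I-1 un ·: NN|Nn
N/I-2 aff ·: nn
N/II-1 un I-1×I-2: Nn
N/II-2 un ·: NN|Nn
N/III-1 un II-2×II-1: NN|Nn
N/III-2 un ·: NN|Nn
N/IV-1 un III-1×III-2: NN|Nn
N/IV-2 un III-1×III-2: NN|Nn
⇒ N over [I-1,I-2,II-1,II-2,III-1,III-2,IV-1,IV-2]: 52 consistent
P/I-1 un ·: PP|Pp
P/I-2 un ·: PP|Pp
P/II-1 un I-1×I-2: PP|Pp
P/II-2 un ·: PP|Pp
P/III-1 un II-2×II-1: PP|Pp
P/III-2 un ·: PP|Pp
P/IV-1 un III-1×III-2: PP|Pp
P/IV-2 un III-1×III-2: PP|Pp
⇒ P over [I-1,I-2,II-1,II-2,III-1,III-2,IV-1,IV-2]: 150 consistent

II-1 ∈ {Nn PP, Nn Pp}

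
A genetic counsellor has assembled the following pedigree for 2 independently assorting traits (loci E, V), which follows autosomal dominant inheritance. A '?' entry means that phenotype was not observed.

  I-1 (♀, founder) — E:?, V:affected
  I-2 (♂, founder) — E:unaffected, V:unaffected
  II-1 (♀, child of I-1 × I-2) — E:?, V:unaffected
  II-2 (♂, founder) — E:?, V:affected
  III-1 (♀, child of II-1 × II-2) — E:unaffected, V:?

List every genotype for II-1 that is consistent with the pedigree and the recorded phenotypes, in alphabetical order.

II-1 ∈ {Ee vv, ee vv}

E/I-1 ? ·: ee|Ee|EE
E/I-2 un ·: ee
E/II-1 ? I-1×I-2: ee|Ee
E/II-2 ? ·: ee|Ee
E/III-1 un II-1×II-2: ee
⇒ E over [I-1,I-2,II-1,II-2,III-1]: 8 consistent
V/I-1 aff ·: Vv
V/I-2 un ·: vv
V/II-1 un I-1×I-2: vv
V/II-2 aff ·: Vv|VV
V/III-1 ? II-1×II-2: vv|Vv
⇒ V over [I-1,I-2,II-1,II-2,III-1]: 3 consistent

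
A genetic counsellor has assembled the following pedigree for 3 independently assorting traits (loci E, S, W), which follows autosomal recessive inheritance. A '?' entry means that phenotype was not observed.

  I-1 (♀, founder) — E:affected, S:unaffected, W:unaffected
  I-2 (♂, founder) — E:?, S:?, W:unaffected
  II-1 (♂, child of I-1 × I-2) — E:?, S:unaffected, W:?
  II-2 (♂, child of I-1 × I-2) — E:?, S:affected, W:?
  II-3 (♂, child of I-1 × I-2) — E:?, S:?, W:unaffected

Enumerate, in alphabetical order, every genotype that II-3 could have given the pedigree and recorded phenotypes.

II-3 ∈ {Ee SS WW, Ee SS Ww, Ee Ss WW, Ee Ss Ww, Ee ss WW, Ee ss Ww, ee SS WW, ee SS Ww, ee Ss WW, ee Ss Ww, ee ss WW, ee ss Ww}

E/I-1 aff ·: ee
E/I-2 ? ·: EE|Ee|ee
E/II-1 ? I-1×I-2: Ee|ee
E/II-2 ? I-1×I-2: Ee|ee
E/II-3 ? I-1×I-2: Ee|ee
⇒ E over [I-1,I-2,II-1,II-2,II-3]: 10 consistent
S/I-1 un ·: Ss
S/I-2 ? ·: Ss|ss
S/II-1 un I-1×I-2: SS|Ss
S/II-2 aff I-1×I-2: ss
S/II-3 ? I-1×I-2: SS|Ss|ss
⇒ S over [I-1,I-2,II-1,II-2,II-3]: 8 consistent
W/I-1 un ·: WW|Ww
W/I-2 un ·: WW|Ww
W/II-1 ? I-1×I-2: WW|Ww|ww
W/II-2 ? I-1×I-2: WW|Ww|ww
W/II-3 un I-1×I-2: WW|Ww
⇒ W over [I-1,I-2,II-1,II-2,II-3]: 35 consistent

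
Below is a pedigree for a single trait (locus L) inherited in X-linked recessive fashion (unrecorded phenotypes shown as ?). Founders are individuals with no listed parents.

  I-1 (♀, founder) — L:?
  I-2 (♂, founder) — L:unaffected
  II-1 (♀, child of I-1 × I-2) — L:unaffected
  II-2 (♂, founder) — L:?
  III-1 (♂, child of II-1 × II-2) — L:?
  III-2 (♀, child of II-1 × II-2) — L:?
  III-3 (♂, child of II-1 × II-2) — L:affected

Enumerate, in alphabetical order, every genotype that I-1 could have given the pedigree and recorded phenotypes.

L/I-1 ? ·: X^LX^l|X^lX^l
L/I-2 un ·: X^LY
L/II-1 un I-1×I-2: X^LX^l
L/II-2 ? ·: X^LY|X^lY
L/III-1 ? II-1×II-2: X^LY|X^lY
L/III-2 ? II-1×II-2: X^LX^L|X^LX^l|X^lX^l
L/III-3 aff II-1×II-2: X^lY
⇒ L over [I-1,I-2,II-1,II-2,III-1,III-2,III-3]: 16 consistent

I-1 ∈ {X^LX^l, X^lX^l}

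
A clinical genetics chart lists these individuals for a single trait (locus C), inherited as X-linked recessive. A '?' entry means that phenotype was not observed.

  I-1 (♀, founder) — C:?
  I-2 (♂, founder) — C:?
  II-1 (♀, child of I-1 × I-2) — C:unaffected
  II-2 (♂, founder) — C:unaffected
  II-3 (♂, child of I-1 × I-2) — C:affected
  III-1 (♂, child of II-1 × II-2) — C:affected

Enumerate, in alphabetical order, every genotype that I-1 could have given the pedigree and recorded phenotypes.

C/I-1 ? ·: X^CX^c|X^cX^c
C/I-2 ? ·: X^CY|X^cY
C/II-1 un I-1×I-2: X^CX^c
C/II-2 un ·: X^CY
C/II-3 aff I-1×I-2: X^cY
C/III-1 aff II-1×II-2: X^cY
⇒ C over [I-1,I-2,II-1,II-2,II-3,III-1]: 3 consistent

I-1 ∈ {X^CX^c, X^cX^c}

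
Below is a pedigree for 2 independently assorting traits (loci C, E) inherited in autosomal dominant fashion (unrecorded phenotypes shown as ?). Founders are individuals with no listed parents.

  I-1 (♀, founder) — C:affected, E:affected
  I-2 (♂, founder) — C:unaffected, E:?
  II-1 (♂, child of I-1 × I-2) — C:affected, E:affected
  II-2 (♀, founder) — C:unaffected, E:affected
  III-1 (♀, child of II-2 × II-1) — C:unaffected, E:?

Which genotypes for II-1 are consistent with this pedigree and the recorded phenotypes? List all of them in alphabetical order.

II-1 ∈ {Cc EE, Cc Ee}

C/I-1 aff ·: Cc|CC
C/I-2 un ·: cc
C/II-1 aff I-1×I-2: Cc
C/II-2 un ·: cc
C/III-1 un II-2×II-1: cc
⇒ C over [I-1,I-2,II-1,II-2,III-1]: 2 consistent
E/I-1 aff ·: Ee|EE
E/I-2 ? ·: ee|Ee|EE
E/II-1 aff I-1×I-2: Ee|EE
E/II-2 aff ·: Ee|EE
E/III-1 ? II-2×II-1: ee|Ee|EE
⇒ E over [I-1,I-2,II-1,II-2,III-1]: 37 consistent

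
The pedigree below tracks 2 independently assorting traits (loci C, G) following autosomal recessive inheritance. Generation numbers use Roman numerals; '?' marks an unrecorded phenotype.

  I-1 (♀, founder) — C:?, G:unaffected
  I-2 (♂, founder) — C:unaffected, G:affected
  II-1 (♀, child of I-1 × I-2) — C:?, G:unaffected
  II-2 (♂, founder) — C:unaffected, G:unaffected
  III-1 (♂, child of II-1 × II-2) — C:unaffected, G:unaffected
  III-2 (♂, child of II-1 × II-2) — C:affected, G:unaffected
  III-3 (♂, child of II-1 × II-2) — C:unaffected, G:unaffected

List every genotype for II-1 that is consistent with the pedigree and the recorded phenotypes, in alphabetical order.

II-1 ∈ {Cc Gg, cc Gg}

C/I-1 ? ·: CC|Cc|cc
C/I-2 un ·: CC|Cc
C/II-1 ? I-1×I-2: Cc|cc
C/II-2 un ·: Cc
C/III-1 un II-1×II-2: CC|Cc
C/III-2 aff II-1×II-2: cc
C/III-3 un II-1×II-2: CC|Cc
⇒ C over [I-1,I-2,II-1,II-2,III-1,III-2,III-3]: 22 consistent
G/I-1 un ·: GG|Gg
G/I-2 aff ·: gg
G/II-1 un I-1×I-2: Gg
G/II-2 un ·: GG|Gg
G/III-1 un II-1×II-2: GG|Gg
G/III-2 un II-1×II-2: GG|Gg
G/III-3 un II-1×II-2: GG|Gg
⇒ G over [I-1,I-2,II-1,II-2,III-1,III-2,III-3]: 32 consistent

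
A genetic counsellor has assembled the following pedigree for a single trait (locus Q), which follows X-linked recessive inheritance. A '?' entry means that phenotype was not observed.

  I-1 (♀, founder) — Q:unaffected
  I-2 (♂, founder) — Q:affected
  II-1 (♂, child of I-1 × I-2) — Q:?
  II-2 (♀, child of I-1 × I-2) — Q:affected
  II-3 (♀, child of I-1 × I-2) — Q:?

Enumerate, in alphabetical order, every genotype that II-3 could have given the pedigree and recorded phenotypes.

II-3 ∈ {X^QX^q, X^qX^q}

Q/I-1 un ·: X^QX^q
Q/I-2 aff ·: X^qY
Q/II-1 ? I-1×I-2: X^QY|X^qY
Q/II-2 aff I-1×I-2: X^qX^q
Q/II-3 ? I-1×I-2: X^QX^q|X^qX^q
⇒ Q over [I-1,I-2,II-1,II-2,II-3]: 4 consistent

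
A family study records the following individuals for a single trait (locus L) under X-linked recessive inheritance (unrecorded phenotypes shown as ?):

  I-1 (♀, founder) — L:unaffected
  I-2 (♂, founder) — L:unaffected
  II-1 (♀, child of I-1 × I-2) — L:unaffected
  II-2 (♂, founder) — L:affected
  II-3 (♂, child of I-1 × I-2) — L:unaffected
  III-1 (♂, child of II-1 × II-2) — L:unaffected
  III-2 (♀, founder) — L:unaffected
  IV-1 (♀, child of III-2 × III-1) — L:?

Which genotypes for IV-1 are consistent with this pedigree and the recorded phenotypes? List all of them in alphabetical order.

L/I-1 un ·: X^LX^L|X^LX^l
L/I-2 un ·: X^LY
L/II-1 un I-1×I-2: X^LX^L|X^LX^l
L/II-2 aff ·: X^lY
L/II-3 un I-1×I-2: X^LY
L/III-1 un II-1×II-2: X^LY
L/III-2 un ·: X^LX^L|X^LX^l
L/IV-1 ? III-2×III-1: X^LX^L|X^LX^l
⇒ L over [I-1,I-2,II-1,II-2,II-3,III-1,III-2,IV-1]: 9 consistent

IV-1 ∈ {X^LX^L, X^LX^l}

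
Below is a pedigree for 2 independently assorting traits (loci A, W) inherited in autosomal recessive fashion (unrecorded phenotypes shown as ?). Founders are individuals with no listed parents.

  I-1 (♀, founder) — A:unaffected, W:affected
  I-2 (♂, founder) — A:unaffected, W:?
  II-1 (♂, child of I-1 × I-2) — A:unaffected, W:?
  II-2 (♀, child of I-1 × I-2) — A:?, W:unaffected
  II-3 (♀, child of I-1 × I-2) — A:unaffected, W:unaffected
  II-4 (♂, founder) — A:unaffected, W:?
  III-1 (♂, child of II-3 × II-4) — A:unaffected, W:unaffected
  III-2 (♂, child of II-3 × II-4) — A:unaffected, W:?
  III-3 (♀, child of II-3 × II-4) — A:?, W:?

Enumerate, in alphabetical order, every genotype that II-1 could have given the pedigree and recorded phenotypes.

A/I-1 un ·: AA|Aa
A/I-2 un ·: AA|Aa
A/II-1 un I-1×I-2: AA|Aa
A/II-2 ? I-1×I-2: AA|Aa|aa
A/II-3 un I-1×I-2: AA|Aa
A/II-4 un ·: AA|Aa
A/III-1 un II-3×II-4: AA|Aa
A/III-2 un II-3×II-4: AA|Aa
A/III-3 ? II-3×II-4: AA|Aa|aa
⇒ A over [I-1,I-2,II-1,II-2,II-3,II-4,III-1,III-2,III-3]: 415 consistent
W/I-1 aff ·: ww
W/I-2 ? ·: WW|Ww
W/II-1 ? I-1×I-2: Ww|ww
W/II-2 un I-1×I-2: Ww
W/II-3 un I-1×I-2: Ww
W/II-4 ? ·: WW|Ww|ww
W/III-1 un II-3×II-4: WW|Ww
W/III-2 ? II-3×II-4: WW|Ww|ww
W/III-3 ? II-3×II-4: WW|Ww|ww
⇒ W over [I-1,I-2,II-1,II-2,II-3,II-4,III-1,III-2,III-3]: 90 consistent

II-1 ∈ {AA Ww, AA ww, Aa Ww, Aa ww}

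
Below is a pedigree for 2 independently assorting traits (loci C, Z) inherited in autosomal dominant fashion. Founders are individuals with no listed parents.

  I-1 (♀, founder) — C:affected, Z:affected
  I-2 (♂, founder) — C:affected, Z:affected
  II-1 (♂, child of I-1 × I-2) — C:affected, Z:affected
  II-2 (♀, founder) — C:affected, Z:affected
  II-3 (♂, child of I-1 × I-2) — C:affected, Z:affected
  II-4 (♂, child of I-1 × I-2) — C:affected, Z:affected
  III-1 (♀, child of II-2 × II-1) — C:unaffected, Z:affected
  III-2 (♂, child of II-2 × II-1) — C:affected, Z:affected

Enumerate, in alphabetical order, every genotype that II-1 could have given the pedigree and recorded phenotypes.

C/I-1 aff ·: Cc|CC
C/I-2 aff ·: Cc|CC
C/II-1 aff I-1×I-2: Cc
C/II-2 aff ·: Cc
C/II-3 aff I-1×I-2: Cc|CC
C/II-4 aff I-1×I-2: Cc|CC
C/III-1 un II-2×II-1: cc
C/III-2 aff II-2×II-1: Cc|CC
⇒ C over [I-1,I-2,II-1,II-2,II-3,II-4,III-1,III-2]: 24 consistent
Z/I-1 aff ·: Zz|ZZ
Z/I-2 aff ·: Zz|ZZ
Z/II-1 aff I-1×I-2: Zz|ZZ
Z/II-2 aff ·: Zz|ZZ
Z/II-3 aff I-1×I-2: Zz|ZZ
Z/II-4 aff I-1×I-2: Zz|ZZ
Z/III-1 aff II-2×II-1: Zz|ZZ
Z/III-2 aff II-2×II-1: Zz|ZZ
⇒ Z over [I-1,I-2,II-1,II-2,II-3,II-4,III-1,III-2]: 161 consistent

II-1 ∈ {Cc ZZ, Cc Zz}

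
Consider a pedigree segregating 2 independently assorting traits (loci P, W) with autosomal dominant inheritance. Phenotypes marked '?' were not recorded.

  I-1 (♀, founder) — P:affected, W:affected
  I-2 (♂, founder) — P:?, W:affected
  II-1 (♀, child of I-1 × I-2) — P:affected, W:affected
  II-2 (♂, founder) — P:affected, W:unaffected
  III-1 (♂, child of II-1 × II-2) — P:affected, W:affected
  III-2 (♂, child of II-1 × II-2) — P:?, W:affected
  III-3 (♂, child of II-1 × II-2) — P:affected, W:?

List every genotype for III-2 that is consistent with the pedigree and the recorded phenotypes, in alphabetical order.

P/I-1 aff ·: Pp|PP
P/I-2 ? ·: pp|Pp|PP
P/II-1 aff I-1×I-2: Pp|PP
P/II-2 aff ·: Pp|PP
P/III-1 aff II-1×II-2: Pp|PP
P/III-2 ? II-1×II-2: pp|Pp|PP
P/III-3 aff II-1×II-2: Pp|PP
⇒ P over [I-1,I-2,II-1,II-2,III-1,III-2,III-3]: 136 consistent
W/I-1 aff ·: Ww|WW
W/I-2 aff ·: Ww|WW
W/II-1 aff I-1×I-2: Ww|WW
W/II-2 un ·: ww
W/III-1 aff II-1×II-2: Ww
W/III-2 aff II-1×II-2: Ww
W/III-3 ? II-1×II-2: ww|Ww
⇒ W over [I-1,I-2,II-1,II-2,III-1,III-2,III-3]: 10 consistent

III-2 ∈ {PP Ww, Pp Ww, pp Ww}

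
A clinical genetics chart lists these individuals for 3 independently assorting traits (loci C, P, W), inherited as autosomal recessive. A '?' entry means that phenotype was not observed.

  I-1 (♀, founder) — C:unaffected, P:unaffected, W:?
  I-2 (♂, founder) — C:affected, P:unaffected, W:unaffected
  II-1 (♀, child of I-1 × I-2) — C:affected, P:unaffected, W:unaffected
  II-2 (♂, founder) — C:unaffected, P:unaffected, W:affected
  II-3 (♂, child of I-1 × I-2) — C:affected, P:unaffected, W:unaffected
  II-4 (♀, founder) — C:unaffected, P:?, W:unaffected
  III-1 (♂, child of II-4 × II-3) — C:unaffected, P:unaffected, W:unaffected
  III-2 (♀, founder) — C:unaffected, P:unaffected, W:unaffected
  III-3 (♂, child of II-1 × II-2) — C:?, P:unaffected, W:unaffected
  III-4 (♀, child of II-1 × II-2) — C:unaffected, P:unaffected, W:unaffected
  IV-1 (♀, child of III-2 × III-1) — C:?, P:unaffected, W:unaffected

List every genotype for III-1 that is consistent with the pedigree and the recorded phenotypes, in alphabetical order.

C/I-1 un ·: Cc
C/I-2 aff ·: cc
C/II-1 aff I-1×I-2: cc
C/II-2 un ·: CC|Cc
C/II-3 aff I-1×I-2: cc
C/II-4 un ·: CC|Cc
C/III-1 un II-4×II-3: Cc
C/III-2 un ·: CC|Cc
C/III-3 ? II-1×II-2: Cc|cc
C/III-4 un II-1×II-2: Cc
C/IV-1 ? III-2×III-1: CC|Cc|cc
⇒ C over [I-1,I-2,II-1,II-2,II-3,II-4,III-1,III-2,III-3,III-4,IV-1]: 30 consistent
P/I-1 un ·: PP|Pp
P/I-2 un ·: PP|Pp
P/II-1 un I-1×I-2: PP|Pp
P/II-2 un ·: PP|Pp
P/II-3 un I-1×I-2: PP|Pp
P/II-4 ? ·: PP|Pp|pp
P/III-1 un II-4×II-3: PP|Pp
P/III-2 un ·: PP|Pp
P/III-3 un II-1×II-2: PP|Pp
P/III-4 un II-1×II-2: PP|Pp
P/IV-1 un III-2×III-1: PP|Pp
⇒ P over [I-1,I-2,II-1,II-2,II-3,II-4,III-1,III-2,III-3,III-4,IV-1]: 1318 consistent
W/I-1 ? ·: WW|Ww|ww
W/I-2 un ·: WW|Ww
W/II-1 un I-1×I-2: WW|Ww
W/II-2 aff ·: ww
W/II-3 un I-1×I-2: WW|Ww
W/II-4 un ·: WW|Ww
W/III-1 un II-4×II-3: WW|Ww
W/III-2 un ·: WW|Ww
W/III-3 un II-1×II-2: Ww
W/III-4 un II-1×II-2: Ww
W/IV-1 un III-2×III-1: WW|Ww
⇒ W over [I-1,I-2,II-1,II-2,II-3,II-4,III-1,III-2,III-3,III-4,IV-1]: 182 consistent

III-1 ∈ {Cc PP WW, Cc PP Ww, Cc Pp WW, Cc Pp Ww}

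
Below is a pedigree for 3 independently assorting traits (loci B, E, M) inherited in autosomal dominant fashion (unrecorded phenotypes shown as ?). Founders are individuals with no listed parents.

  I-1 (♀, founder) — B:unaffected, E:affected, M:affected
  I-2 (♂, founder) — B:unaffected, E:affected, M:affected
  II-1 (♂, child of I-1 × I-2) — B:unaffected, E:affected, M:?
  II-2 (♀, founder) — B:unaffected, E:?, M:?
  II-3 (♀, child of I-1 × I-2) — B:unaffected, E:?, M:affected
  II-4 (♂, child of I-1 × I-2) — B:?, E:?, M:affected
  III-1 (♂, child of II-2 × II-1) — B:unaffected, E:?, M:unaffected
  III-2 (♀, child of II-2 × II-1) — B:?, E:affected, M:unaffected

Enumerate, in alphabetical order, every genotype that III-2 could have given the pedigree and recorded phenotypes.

B/I-1 un ·: bb
B/I-2 un ·: bb
B/II-1 un I-1×I-2: bb
B/II-2 un ·: bb
B/II-3 un I-1×I-2: bb
B/II-4 ? I-1×I-2: bb
B/III-1 un II-2×II-1: bb
B/III-2 ? II-2×II-1: bb
⇒ B over [I-1,I-2,II-1,II-2,II-3,II-4,III-1,III-2]: 1 consistent
E/I-1 aff ·: Ee|EE
E/I-2 aff ·: Ee|EE
E/II-1 aff I-1×I-2: Ee|EE
E/II-2 ? ·: ee|Ee|EE
E/II-3 ? I-1×I-2: ee|Ee|EE
E/II-4 ? I-1×I-2: ee|Ee|EE
E/III-1 ? II-2×II-1: ee|Ee|EE
E/III-2 aff II-2×II-1: Ee|EE
⇒ E over [I-1,I-2,II-1,II-2,II-3,II-4,III-1,III-2]: 312 consistent
M/I-1 aff ·: Mm|MM
M/I-2 aff ·: Mm|MM
M/II-1 ? I-1×I-2: mm|Mm
M/II-2 ? ·: mm|Mm
M/II-3 aff I-1×I-2: Mm|MM
M/II-4 aff I-1×I-2: Mm|MM
M/III-1 un II-2×II-1: mm
M/III-2 un II-2×II-1: mm
⇒ M over [I-1,I-2,II-1,II-2,II-3,II-4,III-1,III-2]: 32 consistent

III-2 ∈ {bb EE mm, bb Ee mm}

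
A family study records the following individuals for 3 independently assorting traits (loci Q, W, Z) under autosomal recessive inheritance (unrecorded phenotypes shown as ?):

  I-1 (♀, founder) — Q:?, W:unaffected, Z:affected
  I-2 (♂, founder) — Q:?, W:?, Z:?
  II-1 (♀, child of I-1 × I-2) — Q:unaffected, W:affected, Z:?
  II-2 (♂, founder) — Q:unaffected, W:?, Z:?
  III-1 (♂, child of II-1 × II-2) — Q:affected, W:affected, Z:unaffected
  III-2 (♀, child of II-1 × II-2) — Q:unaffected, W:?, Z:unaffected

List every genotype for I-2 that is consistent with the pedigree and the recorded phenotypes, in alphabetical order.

I-2 ∈ {QQ Ww ZZ, QQ Ww Zz, QQ Ww zz, QQ ww ZZ, QQ ww Zz, QQ ww zz, Qq Ww ZZ, Qq Ww Zz, Qq Ww zz, Qq ww ZZ, Qq ww Zz, Qq ww zz, qq Ww ZZ, qq Ww Zz, qq Ww zz, qq ww ZZ, qq ww Zz, qq ww zz}

Q/I-1 ? ·: QQ|Qq|qq
Q/I-2 ? ·: QQ|Qq|qq
Q/II-1 un I-1×I-2: Qq
Q/II-2 un ·: Qq
Q/III-1 aff II-1×II-2: qq
Q/III-2 un II-1×II-2: QQ|Qq
⇒ Q over [I-1,I-2,II-1,II-2,III-1,III-2]: 14 consistent
W/I-1 un ·: Ww
W/I-2 ? ·: Ww|ww
W/II-1 aff I-1×I-2: ww
W/II-2 ? ·: Ww|ww
W/III-1 aff II-1×II-2: ww
W/III-2 ? II-1×II-2: Ww|ww
⇒ W over [I-1,I-2,II-1,II-2,III-1,III-2]: 6 consistent
Z/I-1 aff ·: zz
Z/I-2 ? ·: ZZ|Zz|zz
Z/II-1 ? I-1×I-2: Zz|zz
Z/II-2 ? ·: ZZ|Zz|zz
Z/III-1 un II-1×II-2: ZZ|Zz
Z/III-2 un II-1×II-2: ZZ|Zz
⇒ Z over [I-1,I-2,II-1,II-2,III-1,III-2]: 22 consistent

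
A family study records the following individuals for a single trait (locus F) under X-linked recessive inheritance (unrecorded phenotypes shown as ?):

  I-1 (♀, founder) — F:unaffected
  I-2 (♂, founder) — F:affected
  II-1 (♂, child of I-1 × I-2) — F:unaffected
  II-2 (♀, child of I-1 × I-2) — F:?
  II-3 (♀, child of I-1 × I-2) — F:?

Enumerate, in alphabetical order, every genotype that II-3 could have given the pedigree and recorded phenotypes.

F/I-1 un ·: X^FX^F|X^FX^f
F/I-2 aff ·: X^fY
F/II-1 un I-1×I-2: X^FY
F/II-2 ? I-1×I-2: X^FX^f|X^fX^f
F/II-3 ? I-1×I-2: X^FX^f|X^fX^f
⇒ F over [I-1,I-2,II-1,II-2,II-3]: 5 consistent

II-3 ∈ {X^FX^f, X^fX^f}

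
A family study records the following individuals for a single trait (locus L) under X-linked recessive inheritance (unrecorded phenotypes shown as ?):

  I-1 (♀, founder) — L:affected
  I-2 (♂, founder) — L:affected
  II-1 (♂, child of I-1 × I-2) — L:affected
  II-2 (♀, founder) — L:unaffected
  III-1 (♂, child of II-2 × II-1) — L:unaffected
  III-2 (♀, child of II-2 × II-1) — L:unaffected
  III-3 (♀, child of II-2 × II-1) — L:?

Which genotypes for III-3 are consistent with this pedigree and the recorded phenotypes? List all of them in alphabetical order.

L/I-1 aff ·: X^lX^l
L/I-2 aff ·: X^lY
L/II-1 aff I-1×I-2: X^lY
L/II-2 un ·: X^LX^L|X^LX^l
L/III-1 un II-2×II-1: X^LY
L/III-2 un II-2×II-1: X^LX^l
L/III-3 ? II-2×II-1: X^LX^l|X^lX^l
⇒ L over [I-1,I-2,II-1,II-2,III-1,III-2,III-3]: 3 consistent

III-3 ∈ {X^LX^l, X^lX^l}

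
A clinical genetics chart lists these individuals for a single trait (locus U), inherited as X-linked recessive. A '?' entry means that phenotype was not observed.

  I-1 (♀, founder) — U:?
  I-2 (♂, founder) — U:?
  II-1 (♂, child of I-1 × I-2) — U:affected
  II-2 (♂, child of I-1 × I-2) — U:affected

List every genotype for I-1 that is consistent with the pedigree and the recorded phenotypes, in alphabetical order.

I-1 ∈ {X^UX^u, X^uX^u}

U/I-1 ? ·: X^UX^u|X^uX^u
U/I-2 ? ·: X^UY|X^uY
U/II-1 aff I-1×I-2: X^uY
U/II-2 aff I-1×I-2: X^uY
⇒ U over [I-1,I-2,II-1,II-2]: 4 consistent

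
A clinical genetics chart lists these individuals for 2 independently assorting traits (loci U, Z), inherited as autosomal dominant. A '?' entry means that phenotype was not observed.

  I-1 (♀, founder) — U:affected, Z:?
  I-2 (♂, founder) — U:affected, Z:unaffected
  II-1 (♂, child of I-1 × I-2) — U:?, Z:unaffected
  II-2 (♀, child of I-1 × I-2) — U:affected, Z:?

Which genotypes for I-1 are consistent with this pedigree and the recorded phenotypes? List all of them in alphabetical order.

I-1 ∈ {UU Zz, UU zz, Uu Zz, Uu zz}

U/I-1 aff ·: Uu|UU
U/I-2 aff ·: Uu|UU
U/II-1 ? I-1×I-2: uu|Uu|UU
U/II-2 aff I-1×I-2: Uu|UU
⇒ U over [I-1,I-2,II-1,II-2]: 15 consistent
Z/I-1 ? ·: zz|Zz
Z/I-2 un ·: zz
Z/II-1 un I-1×I-2: zz
Z/II-2 ? I-1×I-2: zz|Zz
⇒ Z over [I-1,I-2,II-1,II-2]: 3 consistent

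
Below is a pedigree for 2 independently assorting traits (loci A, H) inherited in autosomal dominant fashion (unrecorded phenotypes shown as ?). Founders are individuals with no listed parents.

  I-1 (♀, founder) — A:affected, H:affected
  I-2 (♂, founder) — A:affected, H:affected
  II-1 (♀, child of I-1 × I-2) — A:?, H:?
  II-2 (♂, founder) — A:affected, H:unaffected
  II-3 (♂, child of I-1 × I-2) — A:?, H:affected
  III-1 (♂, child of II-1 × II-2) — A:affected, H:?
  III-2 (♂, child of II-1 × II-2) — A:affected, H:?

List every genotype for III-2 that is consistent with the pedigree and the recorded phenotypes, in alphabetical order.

III-2 ∈ {AA Hh, AA hh, Aa Hh, Aa hh}

A/I-1 aff ·: Aa|AA
A/I-2 aff ·: Aa|AA
A/II-1 ? I-1×I-2: aa|Aa|AA
A/II-2 aff ·: Aa|AA
A/II-3 ? I-1×I-2: aa|Aa|AA
A/III-1 aff II-1×II-2: Aa|AA
A/III-2 aff II-1×II-2: Aa|AA
⇒ A over [I-1,I-2,II-1,II-2,II-3,III-1,III-2]: 102 consistent
H/I-1 aff ·: Hh|HH
H/I-2 aff ·: Hh|HH
H/II-1 ? I-1×I-2: hh|Hh|HH
H/II-2 un ·: hh
H/II-3 aff I-1×I-2: Hh|HH
H/III-1 ? II-1×II-2: hh|Hh
H/III-2 ? II-1×II-2: hh|Hh
⇒ H over [I-1,I-2,II-1,II-2,II-3,III-1,III-2]: 33 consistent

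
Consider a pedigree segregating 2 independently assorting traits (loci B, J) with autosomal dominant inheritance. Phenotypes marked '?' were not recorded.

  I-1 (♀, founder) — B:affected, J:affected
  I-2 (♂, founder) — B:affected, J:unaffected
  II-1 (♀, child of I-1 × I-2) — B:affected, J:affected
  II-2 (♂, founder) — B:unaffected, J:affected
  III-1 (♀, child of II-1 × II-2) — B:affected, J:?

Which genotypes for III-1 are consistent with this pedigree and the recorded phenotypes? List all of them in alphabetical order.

B/I-1 aff ·: Bb|BB
B/I-2 aff ·: Bb|BB
B/II-1 aff I-1×I-2: Bb|BB
B/II-2 un ·: bb
B/III-1 aff II-1×II-2: Bb
⇒ B over [I-1,I-2,II-1,II-2,III-1]: 7 consistent
J/I-1 aff ·: Jj|JJ
J/I-2 un ·: jj
J/II-1 aff I-1×I-2: Jj
J/II-2 aff ·: Jj|JJ
J/III-1 ? II-1×II-2: jj|Jj|JJ
⇒ J over [I-1,I-2,II-1,II-2,III-1]: 10 consistent

III-1 ∈ {Bb JJ, Bb Jj, Bb jj}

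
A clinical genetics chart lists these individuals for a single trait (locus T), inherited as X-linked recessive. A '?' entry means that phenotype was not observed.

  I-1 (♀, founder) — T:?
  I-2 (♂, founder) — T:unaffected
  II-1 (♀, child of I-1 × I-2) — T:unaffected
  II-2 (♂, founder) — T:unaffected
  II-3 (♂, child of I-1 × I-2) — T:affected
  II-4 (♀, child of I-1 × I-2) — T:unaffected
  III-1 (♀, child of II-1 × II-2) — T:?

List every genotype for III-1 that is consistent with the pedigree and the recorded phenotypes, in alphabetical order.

T/I-1 ? ·: X^TX^t|X^tX^t
T/I-2 un ·: X^TY
T/II-1 un I-1×I-2: X^TX^T|X^TX^t
T/II-2 un ·: X^TY
T/II-3 aff I-1×I-2: X^tY
T/II-4 un I-1×I-2: X^TX^T|X^TX^t
T/III-1 ? II-1×II-2: X^TX^T|X^TX^t
⇒ T over [I-1,I-2,II-1,II-2,II-3,II-4,III-1]: 8 consistent

III-1 ∈ {X^TX^T, X^TX^t}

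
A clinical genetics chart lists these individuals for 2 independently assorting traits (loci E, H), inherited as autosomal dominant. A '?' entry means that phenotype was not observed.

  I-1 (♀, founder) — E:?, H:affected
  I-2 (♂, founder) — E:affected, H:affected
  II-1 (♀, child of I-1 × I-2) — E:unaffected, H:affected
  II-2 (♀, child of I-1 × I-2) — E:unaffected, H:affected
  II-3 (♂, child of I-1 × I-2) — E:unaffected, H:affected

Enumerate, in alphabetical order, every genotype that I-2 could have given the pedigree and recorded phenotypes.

I-2 ∈ {Ee HH, Ee Hh}

E/I-1 ? ·: ee|Ee
E/I-2 aff ·: Ee
E/II-1 un I-1×I-2: ee
E/II-2 un I-1×I-2: ee
E/II-3 un I-1×I-2: ee
⇒ E over [I-1,I-2,II-1,II-2,II-3]: 2 consistent
H/I-1 aff ·: Hh|HH
H/I-2 aff ·: Hh|HH
H/II-1 aff I-1×I-2: Hh|HH
H/II-2 aff I-1×I-2: Hh|HH
H/II-3 aff I-1×I-2: Hh|HH
⇒ H over [I-1,I-2,II-1,II-2,II-3]: 25 consistent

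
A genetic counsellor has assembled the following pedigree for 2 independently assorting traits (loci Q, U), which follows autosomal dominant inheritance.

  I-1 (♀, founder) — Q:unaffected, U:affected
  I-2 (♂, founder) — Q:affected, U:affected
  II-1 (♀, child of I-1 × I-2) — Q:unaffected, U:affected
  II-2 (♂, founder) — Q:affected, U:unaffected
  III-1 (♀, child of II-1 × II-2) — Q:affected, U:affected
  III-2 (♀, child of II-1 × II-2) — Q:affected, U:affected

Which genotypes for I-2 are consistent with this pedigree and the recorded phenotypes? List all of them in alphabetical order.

I-2 ∈ {Qq UU, Qq Uu}

Q/I-1 un ·: qq
Q/I-2 aff ·: Qq
Q/II-1 un I-1×I-2: qq
Q/II-2 aff ·: Qq|QQ
Q/III-1 aff II-1×II-2: Qq
Q/III-2 aff II-1×II-2: Qq
⇒ Q over [I-1,I-2,II-1,II-2,III-1,III-2]: 2 consistent
U/I-1 aff ·: Uu|UU
U/I-2 aff ·: Uu|UU
U/II-1 aff I-1×I-2: Uu|UU
U/II-2 un ·: uu
U/III-1 aff II-1×II-2: Uu
U/III-2 aff II-1×II-2: Uu
⇒ U over [I-1,I-2,II-1,II-2,III-1,III-2]: 7 consistent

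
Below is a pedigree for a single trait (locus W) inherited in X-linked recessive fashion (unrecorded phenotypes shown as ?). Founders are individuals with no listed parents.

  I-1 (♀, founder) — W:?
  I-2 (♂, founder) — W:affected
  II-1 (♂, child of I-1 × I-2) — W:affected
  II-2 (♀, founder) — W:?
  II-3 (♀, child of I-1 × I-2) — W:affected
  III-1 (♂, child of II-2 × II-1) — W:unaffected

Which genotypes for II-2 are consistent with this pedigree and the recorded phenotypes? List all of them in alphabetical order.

W/I-1 ? ·: X^WX^w|X^wX^w
W/I-2 aff ·: X^wY
W/II-1 aff I-1×I-2: X^wY
W/II-2 ? ·: X^WX^W|X^WX^w
W/II-3 aff I-1×I-2: X^wX^w
W/III-1 un II-2×II-1: X^WY
⇒ W over [I-1,I-2,II-1,II-2,II-3,III-1]: 4 consistent

II-2 ∈ {X^WX^W, X^WX^w}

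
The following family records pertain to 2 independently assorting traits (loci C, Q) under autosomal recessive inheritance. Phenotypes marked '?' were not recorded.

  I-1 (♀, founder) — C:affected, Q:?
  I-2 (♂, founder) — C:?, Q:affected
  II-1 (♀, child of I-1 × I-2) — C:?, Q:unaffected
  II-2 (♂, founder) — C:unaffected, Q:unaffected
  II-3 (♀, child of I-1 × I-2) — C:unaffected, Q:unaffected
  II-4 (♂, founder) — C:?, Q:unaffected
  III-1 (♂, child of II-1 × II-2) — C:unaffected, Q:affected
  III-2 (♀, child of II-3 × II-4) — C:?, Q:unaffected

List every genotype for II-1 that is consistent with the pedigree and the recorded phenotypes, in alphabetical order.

II-1 ∈ {Cc Qq, cc Qq}

C/I-1 aff ·: cc
C/I-2 ? ·: CC|Cc
C/II-1 ? I-1×I-2: Cc|cc
C/II-2 un ·: CC|Cc
C/II-3 un I-1×I-2: Cc
C/II-4 ? ·: CC|Cc|cc
C/III-1 un II-1×II-2: CC|Cc
C/III-2 ? II-3×II-4: CC|Cc|cc
⇒ C over [I-1,I-2,II-1,II-2,II-3,II-4,III-1,III-2]: 70 consistent
Q/I-1 ? ·: QQ|Qq
Q/I-2 aff ·: qq
Q/II-1 un I-1×I-2: Qq
Q/II-2 un ·: Qq
Q/II-3 un I-1×I-2: Qq
Q/II-4 un ·: QQ|Qq
Q/III-1 aff II-1×II-2: qq
Q/III-2 un II-3×II-4: QQ|Qq
⇒ Q over [I-1,I-2,II-1,II-2,II-3,II-4,III-1,III-2]: 8 consistent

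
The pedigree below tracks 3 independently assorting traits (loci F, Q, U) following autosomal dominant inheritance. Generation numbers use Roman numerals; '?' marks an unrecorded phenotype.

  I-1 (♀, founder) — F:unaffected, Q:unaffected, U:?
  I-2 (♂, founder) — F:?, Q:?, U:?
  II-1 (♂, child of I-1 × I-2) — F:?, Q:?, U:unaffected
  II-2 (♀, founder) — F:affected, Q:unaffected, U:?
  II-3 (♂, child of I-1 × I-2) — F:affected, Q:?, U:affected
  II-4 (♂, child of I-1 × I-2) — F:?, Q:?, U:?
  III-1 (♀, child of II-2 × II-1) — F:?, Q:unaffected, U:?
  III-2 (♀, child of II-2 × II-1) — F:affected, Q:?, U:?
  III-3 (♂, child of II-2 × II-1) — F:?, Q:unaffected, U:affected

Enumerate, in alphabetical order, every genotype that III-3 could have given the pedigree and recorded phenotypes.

F/I-1 un ·: ff
F/I-2 ? ·: Ff|FF
F/II-1 ? I-1×I-2: ff|Ff
F/II-2 aff ·: Ff|FF
F/II-3 aff I-1×I-2: Ff
F/II-4 ? I-1×I-2: ff|Ff
F/III-1 ? II-2×II-1: ff|Ff|FF
F/III-2 aff II-2×II-1: Ff|FF
F/III-3 ? II-2×II-1: ff|Ff|FF
⇒ F over [I-1,I-2,II-1,II-2,II-3,II-4,III-1,III-2,III-3]: 88 consistent
Q/I-1 un ·: qq
Q/I-2 ? ·: qq|Qq|QQ
Q/II-1 ? I-1×I-2: qq|Qq
Q/II-2 un ·: qq
Q/II-3 ? I-1×I-2: qq|Qq
Q/II-4 ? I-1×I-2: qq|Qq
Q/III-1 un II-2×II-1: qq
Q/III-2 ? II-2×II-1: qq|Qq
Q/III-3 un II-2×II-1: qq
⇒ Q over [I-1,I-2,II-1,II-2,II-3,II-4,III-1,III-2,III-3]: 15 consistent
U/I-1 ? ·: uu|Uu
U/I-2 ? ·: uu|Uu
U/II-1 un I-1×I-2: uu
U/II-2 ? ·: Uu|UU
U/II-3 aff I-1×I-2: Uu|UU
U/II-4 ? I-1×I-2: uu|Uu|UU
U/III-1 ? II-2×II-1: uu|Uu
U/III-2 ? II-2×II-1: uu|Uu
U/III-3 aff II-2×II-1: Uu
⇒ U over [I-1,I-2,II-1,II-2,II-3,II-4,III-1,III-2,III-3]: 50 consistent

III-3 ∈ {FF qq Uu, Ff qq Uu, ff qq Uu}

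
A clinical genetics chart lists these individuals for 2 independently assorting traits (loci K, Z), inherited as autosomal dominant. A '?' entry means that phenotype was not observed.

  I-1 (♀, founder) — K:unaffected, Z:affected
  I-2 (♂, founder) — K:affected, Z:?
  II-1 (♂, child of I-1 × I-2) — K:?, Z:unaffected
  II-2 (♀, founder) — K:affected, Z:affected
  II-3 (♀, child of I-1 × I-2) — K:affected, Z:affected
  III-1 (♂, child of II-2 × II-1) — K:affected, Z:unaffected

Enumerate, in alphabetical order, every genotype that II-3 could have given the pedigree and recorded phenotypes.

II-3 ∈ {Kk ZZ, Kk Zz}

K/I-1 un ·: kk
K/I-2 aff ·: Kk|KK
K/II-1 ? I-1×I-2: kk|Kk
K/II-2 aff ·: Kk|KK
K/II-3 aff I-1×I-2: Kk
K/III-1 aff II-2×II-1: Kk|KK
⇒ K over [I-1,I-2,II-1,II-2,II-3,III-1]: 10 consistent
Z/I-1 aff ·: Zz
Z/I-2 ? ·: zz|Zz
Z/II-1 un I-1×I-2: zz
Z/II-2 aff ·: Zz
Z/II-3 aff I-1×I-2: Zz|ZZ
Z/III-1 un II-2×II-1: zz
⇒ Z over [I-1,I-2,II-1,II-2,II-3,III-1]: 3 consistent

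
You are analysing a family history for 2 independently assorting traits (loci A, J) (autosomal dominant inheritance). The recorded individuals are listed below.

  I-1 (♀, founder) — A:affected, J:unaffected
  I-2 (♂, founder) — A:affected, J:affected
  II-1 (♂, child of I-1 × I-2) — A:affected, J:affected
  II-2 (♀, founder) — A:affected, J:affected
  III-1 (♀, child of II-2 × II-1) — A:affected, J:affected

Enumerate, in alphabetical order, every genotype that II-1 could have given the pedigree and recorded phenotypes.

A/I-1 aff ·: Aa|AA
A/I-2 aff ·: Aa|AA
A/II-1 aff I-1×I-2: Aa|AA
A/II-2 aff ·: Aa|AA
A/III-1 aff II-2×II-1: Aa|AA
⇒ A over [I-1,I-2,II-1,II-2,III-1]: 24 consistent
J/I-1 un ·: jj
J/I-2 aff ·: Jj|JJ
J/II-1 aff I-1×I-2: Jj
J/II-2 aff ·: Jj|JJ
J/III-1 aff II-2×II-1: Jj|JJ
⇒ J over [I-1,I-2,II-1,II-2,III-1]: 8 consistent

II-1 ∈ {AA Jj, Aa Jj}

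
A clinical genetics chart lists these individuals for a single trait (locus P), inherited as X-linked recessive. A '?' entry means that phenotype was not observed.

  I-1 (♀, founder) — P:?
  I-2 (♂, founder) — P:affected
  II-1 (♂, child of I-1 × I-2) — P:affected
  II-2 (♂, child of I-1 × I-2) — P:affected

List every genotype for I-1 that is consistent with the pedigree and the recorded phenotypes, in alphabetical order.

I-1 ∈ {X^PX^p, X^pX^p}

P/I-1 ? ·: X^PX^p|X^pX^p
P/I-2 aff ·: X^pY
P/II-1 aff I-1×I-2: X^pY
P/II-2 aff I-1×I-2: X^pY
⇒ P over [I-1,I-2,II-1,II-2]: 2 consistent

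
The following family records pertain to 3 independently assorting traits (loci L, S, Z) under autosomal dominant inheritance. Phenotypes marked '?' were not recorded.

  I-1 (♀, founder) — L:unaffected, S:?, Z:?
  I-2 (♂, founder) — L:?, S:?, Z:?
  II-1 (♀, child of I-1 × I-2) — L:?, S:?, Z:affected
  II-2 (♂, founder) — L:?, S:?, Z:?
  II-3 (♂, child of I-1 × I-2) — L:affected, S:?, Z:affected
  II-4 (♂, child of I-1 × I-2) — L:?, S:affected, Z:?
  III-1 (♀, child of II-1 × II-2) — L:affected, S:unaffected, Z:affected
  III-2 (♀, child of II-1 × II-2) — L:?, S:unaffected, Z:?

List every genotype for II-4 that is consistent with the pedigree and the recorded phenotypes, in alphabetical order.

L/I-1 un ·: ll
L/I-2 ? ·: Ll|LL
L/II-1 ? I-1×I-2: ll|Ll
L/II-2 ? ·: ll|Ll|LL
L/II-3 aff I-1×I-2: Ll
L/II-4 ? I-1×I-2: ll|Ll
L/III-1 aff II-1×II-2: Ll|LL
L/III-2 ? II-1×II-2: ll|Ll|LL
⇒ L over [I-1,I-2,II-1,II-2,II-3,II-4,III-1,III-2]: 42 consistent
S/I-1 ? ·: ss|Ss|SS
S/I-2 ? ·: ss|Ss|SS
S/II-1 ? I-1×I-2: ss|Ss
S/II-2 ? ·: ss|Ss
S/II-3 ? I-1×I-2: ss|Ss|SS
S/II-4 aff I-1×I-2: Ss|SS
S/III-1 un II-1×II-2: ss
S/III-2 un II-1×II-2: ss
⇒ S over [I-1,I-2,II-1,II-2,II-3,II-4,III-1,III-2]: 60 consistent
Z/I-1 ? ·: zz|Zz|ZZ
Z/I-2 ? ·: zz|Zz|ZZ
Z/II-1 aff I-1×I-2: Zz|ZZ
Z/II-2 ? ·: zz|Zz|ZZ
Z/II-3 aff I-1×I-2: Zz|ZZ
Z/II-4 ? I-1×I-2: zz|Zz|ZZ
Z/III-1 aff II-1×II-2: Zz|ZZ
Z/III-2 ? II-1×II-2: zz|Zz|ZZ
⇒ Z over [I-1,I-2,II-1,II-2,II-3,II-4,III-1,III-2]: 330 consistent

II-4 ∈ {Ll SS ZZ, Ll SS Zz, Ll SS zz, Ll Ss ZZ, Ll Ss Zz, Ll Ss zz, ll SS ZZ, ll SS Zz, ll SS zz, ll Ss ZZ, ll Ss Zz, ll Ss zz}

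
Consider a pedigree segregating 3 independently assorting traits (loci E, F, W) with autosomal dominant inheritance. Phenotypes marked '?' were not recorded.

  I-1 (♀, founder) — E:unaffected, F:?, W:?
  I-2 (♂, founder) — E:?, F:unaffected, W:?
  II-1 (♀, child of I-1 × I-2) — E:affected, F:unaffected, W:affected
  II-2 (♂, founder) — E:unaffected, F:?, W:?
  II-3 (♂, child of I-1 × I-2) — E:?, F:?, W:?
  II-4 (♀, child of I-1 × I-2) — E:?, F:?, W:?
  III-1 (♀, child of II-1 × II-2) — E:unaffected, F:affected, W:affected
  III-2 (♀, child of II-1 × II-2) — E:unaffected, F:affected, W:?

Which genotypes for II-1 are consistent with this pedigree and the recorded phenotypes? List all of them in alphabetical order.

II-1 ∈ {Ee ff WW, Ee ff Ww}

E/I-1 un ·: ee
E/I-2 ? ·: Ee|EE
E/II-1 aff I-1×I-2: Ee
E/II-2 un ·: ee
E/II-3 ? I-1×I-2: ee|Ee
E/II-4 ? I-1×I-2: ee|Ee
E/III-1 un II-1×II-2: ee
E/III-2 un II-1×II-2: ee
⇒ E over [I-1,I-2,II-1,II-2,II-3,II-4,III-1,III-2]: 5 consistent
F/I-1 ? ·: ff|Ff
F/I-2 un ·: ff
F/II-1 un I-1×I-2: ff
F/II-2 ? ·: Ff|FF
F/II-3 ? I-1×I-2: ff|Ff
F/II-4 ? I-1×I-2: ff|Ff
F/III-1 aff II-1×II-2: Ff
F/III-2 aff II-1×II-2: Ff
⇒ F over [I-1,I-2,II-1,II-2,II-3,II-4,III-1,III-2]: 10 consistent
W/I-1 ? ·: ww|Ww|WW
W/I-2 ? ·: ww|Ww|WW
W/II-1 aff I-1×I-2: Ww|WW
W/II-2 ? ·: ww|Ww|WW
W/II-3 ? I-1×I-2: ww|Ww|WW
W/II-4 ? I-1×I-2: ww|Ww|WW
W/III-1 aff II-1×II-2: Ww|WW
W/III-2 ? II-1×II-2: ww|Ww|WW
⇒ W over [I-1,I-2,II-1,II-2,II-3,II-4,III-1,III-2]: 432 consistent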